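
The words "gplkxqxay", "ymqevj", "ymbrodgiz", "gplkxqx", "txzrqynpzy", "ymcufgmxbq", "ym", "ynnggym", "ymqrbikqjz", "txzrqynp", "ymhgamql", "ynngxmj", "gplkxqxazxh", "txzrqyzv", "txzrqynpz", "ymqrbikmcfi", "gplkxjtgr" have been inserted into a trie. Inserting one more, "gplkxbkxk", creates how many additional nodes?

4

"gplkx" is already a path in the trie; the remaining "bkxk" must be added.
New nodes needed: |"gplkxbkxk"| − 5 = 9 − 5 = 4.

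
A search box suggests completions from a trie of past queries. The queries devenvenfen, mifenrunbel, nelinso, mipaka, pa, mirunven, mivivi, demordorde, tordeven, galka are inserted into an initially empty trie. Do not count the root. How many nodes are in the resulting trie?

66

Trace insertions, counting only characters that open a new branch:
  "devenvenfen" → 11 new (d, e, v, e, n, v, e, n, f, e, n)
  "mifenrunbel" → 11 new (m, i, f, e, n, r, u, n, b, e, l)
  "nelinso" → 7 new (n, e, l, i, n, s, o)
  "mipaka" → prefix "mi" already present; 4 new (p, a, k, a)
  "pa" → 2 new (p, a)
  "mirunven" → prefix "mi" already present; 6 new (r, u, n, v, e, n)
  "mivivi" → prefix "mi" already present; 4 new (v, i, v, i)
  "demordorde" → prefix "de" already present; 8 new (m, o, r, d, o, r, d, e)
  "tordeven" → 8 new (t, o, r, d, e, v, e, n)
  "galka" → 5 new (g, a, l, k, a)
Total nodes = 11 + 11 + 7 + 4 + 2 + 6 + 4 + 8 + 8 + 5 = 66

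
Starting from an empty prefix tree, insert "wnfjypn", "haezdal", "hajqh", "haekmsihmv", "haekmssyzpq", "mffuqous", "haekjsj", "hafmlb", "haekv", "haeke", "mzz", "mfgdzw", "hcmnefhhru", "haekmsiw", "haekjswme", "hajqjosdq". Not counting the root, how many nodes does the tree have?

70

Insert word by word; a character creates a node only if that edge doesn't already exist:
  "wnfjypn" → 7 new (w, n, f, j, y, p, n)
  "haezdal" → 7 new (h, a, e, z, d, a, l)
  "hajqh" → prefix "ha" already present; 3 new (j, q, h)
  "haekmsihmv" → prefix "hae" already present; 7 new (k, m, s, i, h, m, v)
  "haekmssyzpq" → prefix "haekms" already present; 5 new (s, y, z, p, q)
  "mffuqous" → 8 new (m, f, f, u, q, o, u, s)
  "haekjsj" → prefix "haek" already present; 3 new (j, s, j)
  "hafmlb" → prefix "ha" already present; 4 new (f, m, l, b)
  "haekv" → prefix "haek" already present; 1 new (v)
  "haeke" → prefix "haek" already present; 1 new (e)
  "mzz" → prefix "m" already present; 2 new (z, z)
  "mfgdzw" → prefix "mf" already present; 4 new (g, d, z, w)
  "hcmnefhhru" → prefix "h" already present; 9 new (c, m, n, e, f, h, h, r, u)
  "haekmsiw" → prefix "haekmsi" already present; 1 new (w)
  "haekjswme" → prefix "haekjs" already present; 3 new (w, m, e)
  "hajqjosdq" → prefix "hajq" already present; 5 new (j, o, s, d, q)
Total nodes = 7 + 7 + 3 + 7 + 5 + 8 + 3 + 4 + 1 + 1 + 2 + 4 + 9 + 1 + 3 + 5 = 70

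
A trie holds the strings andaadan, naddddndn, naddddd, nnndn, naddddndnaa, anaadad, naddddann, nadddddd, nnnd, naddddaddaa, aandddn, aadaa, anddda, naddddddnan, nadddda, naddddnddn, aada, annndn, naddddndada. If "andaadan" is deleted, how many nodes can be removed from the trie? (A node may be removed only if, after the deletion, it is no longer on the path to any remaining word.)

A node on "andaadan"'s path can go only if nothing else ends at it or branches off below it.
The suffix "aadan" (5 nodes) is used only by "andaadan"; the node for "and" still has the child "d", so pruning stops there.
Nodes removed: 5

5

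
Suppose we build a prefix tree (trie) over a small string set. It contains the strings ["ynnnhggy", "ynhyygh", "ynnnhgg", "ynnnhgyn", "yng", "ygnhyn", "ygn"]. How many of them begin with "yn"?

5

Traverse to the node for "yn", then collect every word in that subtree.
Matches: "yng", "ynhyygh", "ynnnhgg", "ynnnhggy", "ynnnhgyn"
Count: 5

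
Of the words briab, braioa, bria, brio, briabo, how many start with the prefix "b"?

5

Walk to "b"; the words in its subtree are exactly those with that prefix.
Words under "b": braioa, bria, briab, briabo, brio
Count: 5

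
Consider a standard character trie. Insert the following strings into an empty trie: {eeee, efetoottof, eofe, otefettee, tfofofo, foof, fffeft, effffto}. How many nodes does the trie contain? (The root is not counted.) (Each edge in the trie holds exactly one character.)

46

Trace insertions, counting only characters that open a new branch:
  "eeee" → 4 new (e, e, e, e)
  "efetoottof" → prefix "e" already present; 9 new (f, e, t, o, o, t, t, o, f)
  "eofe" → prefix "e" already present; 3 new (o, f, e)
  "otefettee" → 9 new (o, t, e, f, e, t, t, e, e)
  "tfofofo" → 7 new (t, f, o, f, o, f, o)
  "foof" → 4 new (f, o, o, f)
  "fffeft" → prefix "f" already present; 5 new (f, f, e, f, t)
  "effffto" → prefix "ef" already present; 5 new (f, f, f, t, o)
Total nodes = 4 + 9 + 3 + 9 + 7 + 4 + 5 + 5 = 46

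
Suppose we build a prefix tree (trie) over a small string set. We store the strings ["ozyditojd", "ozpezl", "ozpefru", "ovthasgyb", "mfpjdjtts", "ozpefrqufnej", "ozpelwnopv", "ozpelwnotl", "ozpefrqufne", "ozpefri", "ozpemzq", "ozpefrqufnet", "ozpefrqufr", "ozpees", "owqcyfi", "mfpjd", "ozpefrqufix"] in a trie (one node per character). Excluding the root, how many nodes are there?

For each word, the new-node count is its length minus the longest prefix already in the trie:
  "ozyditojd" → 9 new (o, z, y, d, i, t, o, j, d)
  "ozpezl" → prefix "oz" already present; 4 new (p, e, z, l)
  "ozpefru" → prefix "ozpe" already present; 3 new (f, r, u)
  "ovthasgyb" → prefix "o" already present; 8 new (v, t, h, a, s, g, y, b)
  "mfpjdjtts" → 9 new (m, f, p, j, d, j, t, t, s)
  "ozpefrqufnej" → prefix "ozpefr" already present; 6 new (q, u, f, n, e, j)
  "ozpelwnopv" → prefix "ozpe" already present; 6 new (l, w, n, o, p, v)
  "ozpelwnotl" → prefix "ozpelwno" already present; 2 new (t, l)
  "ozpefrqufne" → prefix "ozpefrqufne" already present; 0 new (none)
  "ozpefri" → prefix "ozpefr" already present; 1 new (i)
  "ozpemzq" → prefix "ozpe" already present; 3 new (m, z, q)
  "ozpefrqufnet" → prefix "ozpefrqufne" already present; 1 new (t)
  "ozpefrqufr" → prefix "ozpefrquf" already present; 1 new (r)
  "ozpees" → prefix "ozpe" already present; 2 new (e, s)
  "owqcyfi" → prefix "o" already present; 6 new (w, q, c, y, f, i)
  "mfpjd" → prefix "mfpjd" already present; 0 new (none)
  "ozpefrqufix" → prefix "ozpefrquf" already present; 2 new (i, x)
Total nodes = 9 + 4 + 3 + 8 + 9 + 6 + 6 + 2 + 0 + 1 + 3 + 1 + 1 + 2 + 6 + 0 + 2 = 63

63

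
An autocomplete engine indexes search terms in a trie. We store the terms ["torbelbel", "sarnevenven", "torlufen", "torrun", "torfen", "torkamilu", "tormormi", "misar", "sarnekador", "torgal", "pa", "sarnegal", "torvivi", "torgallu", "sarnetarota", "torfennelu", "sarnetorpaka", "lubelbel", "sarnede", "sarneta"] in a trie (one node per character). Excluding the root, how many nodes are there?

92

Trace insertions, counting only characters that open a new branch:
  "torbelbel" → 9 new (t, o, r, b, e, l, b, e, l)
  "sarnevenven" → 11 new (s, a, r, n, e, v, e, n, v, e, n)
  "torlufen" → prefix "tor" already present; 5 new (l, u, f, e, n)
  "torrun" → prefix "tor" already present; 3 new (r, u, n)
  "torfen" → prefix "tor" already present; 3 new (f, e, n)
  "torkamilu" → prefix "tor" already present; 6 new (k, a, m, i, l, u)
  "tormormi" → prefix "tor" already present; 5 new (m, o, r, m, i)
  "misar" → 5 new (m, i, s, a, r)
  "sarnekador" → prefix "sarne" already present; 5 new (k, a, d, o, r)
  "torgal" → prefix "tor" already present; 3 new (g, a, l)
  "pa" → 2 new (p, a)
  "sarnegal" → prefix "sarne" already present; 3 new (g, a, l)
  "torvivi" → prefix "tor" already present; 4 new (v, i, v, i)
  "torgallu" → prefix "torgal" already present; 2 new (l, u)
  "sarnetarota" → prefix "sarne" already present; 6 new (t, a, r, o, t, a)
  "torfennelu" → prefix "torfen" already present; 4 new (n, e, l, u)
  "sarnetorpaka" → prefix "sarnet" already present; 6 new (o, r, p, a, k, a)
  "lubelbel" → 8 new (l, u, b, e, l, b, e, l)
  "sarnede" → prefix "sarne" already present; 2 new (d, e)
  "sarneta" → prefix "sarneta" already present; 0 new (none)
Total nodes = 9 + 11 + 5 + 3 + 3 + 6 + 5 + 5 + 5 + 3 + 2 + 3 + 4 + 2 + 6 + 4 + 6 + 8 + 2 + 0 = 92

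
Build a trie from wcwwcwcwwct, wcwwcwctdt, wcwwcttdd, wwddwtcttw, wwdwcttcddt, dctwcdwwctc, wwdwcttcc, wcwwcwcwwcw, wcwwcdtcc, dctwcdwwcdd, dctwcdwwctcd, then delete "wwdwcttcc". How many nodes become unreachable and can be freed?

1

A node on "wwdwcttcc"'s path can go only if nothing else ends at it or branches off below it.
The suffix "c" (1 node) is used only by "wwdwcttcc"; the node for "wwdwcttc" still has the child "d", so pruning stops there.
Nodes removed: 1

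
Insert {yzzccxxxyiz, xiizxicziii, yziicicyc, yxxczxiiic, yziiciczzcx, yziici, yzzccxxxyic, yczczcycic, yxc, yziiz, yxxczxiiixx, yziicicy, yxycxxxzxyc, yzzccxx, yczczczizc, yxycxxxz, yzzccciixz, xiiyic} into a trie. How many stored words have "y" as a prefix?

Filter for entries beginning with "y":
Words under "y": yczczcycic, yczczczizc, yxc, yxxczxiiic, yxxczxiiixx, yxycxxxz, yxycxxxzxyc, yziici, yziicicy, yziicicyc, yziiciczzcx, yziiz, yzzccciixz, yzzccxx, yzzccxxxyic, yzzccxxxyiz
Count: 16

16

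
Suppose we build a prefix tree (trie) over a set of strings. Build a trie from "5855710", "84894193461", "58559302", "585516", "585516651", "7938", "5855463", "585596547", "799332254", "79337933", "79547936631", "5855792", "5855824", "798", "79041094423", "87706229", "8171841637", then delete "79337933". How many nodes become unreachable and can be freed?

After clearing the end-marker at "79337933", prune upward until reaching a node still needed by another word.
The suffix "37933" (5 nodes) is used only by "79337933"; the node for "793" still has the child "8", so pruning stops there.
Nodes removed: 5

5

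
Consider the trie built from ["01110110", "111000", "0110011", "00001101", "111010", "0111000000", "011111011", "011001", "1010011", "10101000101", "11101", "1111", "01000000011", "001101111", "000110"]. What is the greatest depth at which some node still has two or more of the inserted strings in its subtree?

6

Look for the deepest trie node that still has at least two words in its subtree.
"011001" and "0110011" agree on "011001" (6 characters) before diverging; nothing deeper is shared.
Longest shared-prefix length: 6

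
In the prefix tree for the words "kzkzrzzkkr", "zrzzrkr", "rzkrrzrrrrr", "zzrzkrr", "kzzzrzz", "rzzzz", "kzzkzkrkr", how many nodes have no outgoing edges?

7

Leaves are exactly the stored words that no other stored word extends.
Those words: "kzkzrzzkkr", "kzzkzkrkr", "kzzzrzz", "rzkrrzrrrrr", "rzzzz", "zrzzrkr", "zzrzkrr"
Leaf count: 7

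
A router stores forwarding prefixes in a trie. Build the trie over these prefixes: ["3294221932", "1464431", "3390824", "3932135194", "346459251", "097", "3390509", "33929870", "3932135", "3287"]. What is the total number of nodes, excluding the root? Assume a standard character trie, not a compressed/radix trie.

53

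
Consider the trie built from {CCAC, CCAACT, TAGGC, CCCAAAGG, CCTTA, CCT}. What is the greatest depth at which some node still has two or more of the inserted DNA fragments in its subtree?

Equivalently: take the maximum, over all pairs, of their longest common prefix length.
"CCAACT" and "CCAC" agree on "CCA" (3 characters) before diverging; nothing deeper is shared.
Longest shared-prefix length: 3

3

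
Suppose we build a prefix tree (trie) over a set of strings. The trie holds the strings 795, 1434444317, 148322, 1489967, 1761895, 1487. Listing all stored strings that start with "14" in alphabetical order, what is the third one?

1487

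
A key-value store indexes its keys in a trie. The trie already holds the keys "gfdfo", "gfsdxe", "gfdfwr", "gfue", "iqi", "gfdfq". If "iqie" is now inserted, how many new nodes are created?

1

Walking "iqie" from the root, the first 3 characters ("iqi") follow existing edges; "e" is the first miss.
So 4 − 3 = 1 new nodes.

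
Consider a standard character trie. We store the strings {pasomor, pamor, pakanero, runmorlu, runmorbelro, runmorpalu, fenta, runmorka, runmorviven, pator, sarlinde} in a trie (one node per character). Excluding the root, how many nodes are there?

Count nodes per top-level branch (shared prefixes stored once):
  'f'-branch (fenta): 5 nodes
  'p'-branch (pakanero, pamor, pasomor, pator): 19 nodes
  'r'-branch (runmorbelro, runmorka, runmorlu, runmorpalu, runmorviven): 24 nodes
  's'-branch (sarlinde): 8 nodes
Sum: 56

56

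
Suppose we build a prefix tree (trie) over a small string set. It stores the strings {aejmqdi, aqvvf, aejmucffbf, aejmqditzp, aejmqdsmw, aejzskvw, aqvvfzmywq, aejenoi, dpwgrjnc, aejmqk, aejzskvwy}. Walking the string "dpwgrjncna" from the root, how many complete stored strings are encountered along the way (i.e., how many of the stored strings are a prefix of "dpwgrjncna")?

1

Check each prefix of "dpwgrjncna" against the stored set — each match is an end-marker on the path.
Prefixes of the query that are stored words: "dpwgrjnc"
Count: 1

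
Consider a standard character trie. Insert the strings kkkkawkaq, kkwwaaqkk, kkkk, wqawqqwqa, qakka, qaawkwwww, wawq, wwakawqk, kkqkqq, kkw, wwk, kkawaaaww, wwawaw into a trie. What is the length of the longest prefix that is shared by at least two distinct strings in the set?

4

Look for the deepest trie node that still has at least two words in its subtree.
e.g. "kkkk" and "kkkkawkaq" share the prefix "kkkk" of length 4; no pair shares a longer one.
Longest shared-prefix length: 4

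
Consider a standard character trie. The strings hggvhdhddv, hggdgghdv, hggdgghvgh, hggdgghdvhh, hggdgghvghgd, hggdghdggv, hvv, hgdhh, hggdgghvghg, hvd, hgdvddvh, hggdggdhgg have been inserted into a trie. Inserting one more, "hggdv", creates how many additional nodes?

The longest prefix of "hggdv" already in the trie is "hggd" (length 4).
So 5 − 4 = 1 new nodes.

1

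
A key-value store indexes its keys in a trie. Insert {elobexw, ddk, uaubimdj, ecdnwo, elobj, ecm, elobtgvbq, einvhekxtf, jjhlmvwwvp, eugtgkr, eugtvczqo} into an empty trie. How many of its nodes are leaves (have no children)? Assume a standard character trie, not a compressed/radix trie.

11

Leaves are exactly the stored words that no other stored word extends.
Those words: "ddk", "ecdnwo", "ecm", "einvhekxtf", "elobexw", "elobj", "elobtgvbq", "eugtgkr", "eugtvczqo", "jjhlmvwwvp", "uaubimdj"
Leaf count: 11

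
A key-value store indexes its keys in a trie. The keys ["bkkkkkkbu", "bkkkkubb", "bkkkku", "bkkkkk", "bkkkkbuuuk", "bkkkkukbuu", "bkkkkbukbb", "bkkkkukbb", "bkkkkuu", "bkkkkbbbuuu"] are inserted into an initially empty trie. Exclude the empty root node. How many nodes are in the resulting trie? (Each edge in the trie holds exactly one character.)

31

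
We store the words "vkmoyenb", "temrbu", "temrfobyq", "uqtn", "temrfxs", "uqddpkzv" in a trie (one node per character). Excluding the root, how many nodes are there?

31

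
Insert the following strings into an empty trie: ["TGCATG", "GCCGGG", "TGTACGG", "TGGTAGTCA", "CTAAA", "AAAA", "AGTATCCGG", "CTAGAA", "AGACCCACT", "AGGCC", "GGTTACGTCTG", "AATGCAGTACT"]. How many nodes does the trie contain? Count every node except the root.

73

Insert word by word; a character creates a node only if that edge doesn't already exist:
  "TGCATG" → 6 new (T, G, C, A, T, G)
  "GCCGGG" → 6 new (G, C, C, G, G, G)
  "TGTACGG" → prefix "TG" already present; 5 new (T, A, C, G, G)
  "TGGTAGTCA" → prefix "TG" already present; 7 new (G, T, A, G, T, C, A)
  "CTAAA" → 5 new (C, T, A, A, A)
  "AAAA" → 4 new (A, A, A, A)
  "AGTATCCGG" → prefix "A" already present; 8 new (G, T, A, T, C, C, G, G)
  "CTAGAA" → prefix "CTA" already present; 3 new (G, A, A)
  "AGACCCACT" → prefix "AG" already present; 7 new (A, C, C, C, A, C, T)
  "AGGCC" → prefix "AG" already present; 3 new (G, C, C)
  "GGTTACGTCTG" → prefix "G" already present; 10 new (G, T, T, A, C, G, T, C, T, G)
  "AATGCAGTACT" → prefix "AA" already present; 9 new (T, G, C, A, G, T, A, C, T)
Total nodes = 6 + 6 + 5 + 7 + 5 + 4 + 8 + 3 + 7 + 3 + 10 + 9 = 73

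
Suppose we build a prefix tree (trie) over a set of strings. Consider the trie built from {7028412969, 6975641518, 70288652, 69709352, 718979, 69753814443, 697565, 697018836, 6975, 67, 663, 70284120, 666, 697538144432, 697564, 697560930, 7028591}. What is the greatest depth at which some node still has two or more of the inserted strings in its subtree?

11

Look for the deepest trie node that still has at least two words in its subtree.
e.g. "69753814443" and "697538144432" share the prefix "69753814443" of length 11; no pair shares a longer one.
Longest shared-prefix length: 11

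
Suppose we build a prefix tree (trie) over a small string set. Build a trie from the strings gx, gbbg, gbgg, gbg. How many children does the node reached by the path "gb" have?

2

The children of the "gb" node are the distinct next characters among strings starting with "gb".
Characters that immediately follow "gb" among the stored strings: {b, g}.
That node has 2 child edges.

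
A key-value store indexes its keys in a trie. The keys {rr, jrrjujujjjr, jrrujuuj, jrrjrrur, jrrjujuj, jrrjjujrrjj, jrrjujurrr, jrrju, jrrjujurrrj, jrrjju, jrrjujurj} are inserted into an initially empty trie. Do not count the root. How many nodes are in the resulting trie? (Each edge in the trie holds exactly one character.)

34

For each word, the new-node count is its length minus the longest prefix already in the trie:
  "rr" → 2 new (r, r)
  "jrrjujujjjr" → 11 new (j, r, r, j, u, j, u, j, j, j, r)
  "jrrujuuj" → prefix "jrr" already present; 5 new (u, j, u, u, j)
  "jrrjrrur" → prefix "jrrj" already present; 4 new (r, r, u, r)
  "jrrjujuj" → prefix "jrrjujuj" already present; 0 new (none)
  "jrrjjujrrjj" → prefix "jrrj" already present; 7 new (j, u, j, r, r, j, j)
  "jrrjujurrr" → prefix "jrrjuju" already present; 3 new (r, r, r)
  "jrrju" → prefix "jrrju" already present; 0 new (none)
  "jrrjujurrrj" → prefix "jrrjujurrr" already present; 1 new (j)
  "jrrjju" → prefix "jrrjju" already present; 0 new (none)
  "jrrjujurj" → prefix "jrrjujur" already present; 1 new (j)
Total nodes = 2 + 11 + 5 + 4 + 0 + 7 + 3 + 0 + 1 + 0 + 1 = 34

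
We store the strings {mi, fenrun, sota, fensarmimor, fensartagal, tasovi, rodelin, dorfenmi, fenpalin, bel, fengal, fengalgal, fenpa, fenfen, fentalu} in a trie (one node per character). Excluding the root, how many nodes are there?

67

Insert word by word; a character creates a node only if that edge doesn't already exist:
  "mi" → 2 new (m, i)
  "fenrun" → 6 new (f, e, n, r, u, n)
  "sota" → 4 new (s, o, t, a)
  "fensarmimor" → prefix "fen" already present; 8 new (s, a, r, m, i, m, o, r)
  "fensartagal" → prefix "fensar" already present; 5 new (t, a, g, a, l)
  "tasovi" → 6 new (t, a, s, o, v, i)
  "rodelin" → 7 new (r, o, d, e, l, i, n)
  "dorfenmi" → 8 new (d, o, r, f, e, n, m, i)
  "fenpalin" → prefix "fen" already present; 5 new (p, a, l, i, n)
  "bel" → 3 new (b, e, l)
  "fengal" → prefix "fen" already present; 3 new (g, a, l)
  "fengalgal" → prefix "fengal" already present; 3 new (g, a, l)
  "fenpa" → prefix "fenpa" already present; 0 new (none)
  "fenfen" → prefix "fen" already present; 3 new (f, e, n)
  "fentalu" → prefix "fen" already present; 4 new (t, a, l, u)
Total nodes = 2 + 6 + 4 + 8 + 5 + 6 + 7 + 8 + 5 + 3 + 3 + 3 + 0 + 3 + 4 = 67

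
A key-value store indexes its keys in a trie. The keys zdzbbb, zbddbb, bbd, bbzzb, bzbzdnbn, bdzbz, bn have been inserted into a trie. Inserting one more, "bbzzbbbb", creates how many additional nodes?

3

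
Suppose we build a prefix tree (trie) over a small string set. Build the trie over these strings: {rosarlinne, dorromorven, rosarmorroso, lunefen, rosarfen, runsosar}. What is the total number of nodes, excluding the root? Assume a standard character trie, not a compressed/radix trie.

For each word, the new-node count is its length minus the longest prefix already in the trie:
  "rosarlinne" → 10 new (r, o, s, a, r, l, i, n, n, e)
  "dorromorven" → 11 new (d, o, r, r, o, m, o, r, v, e, n)
  "rosarmorroso" → prefix "rosar" already present; 7 new (m, o, r, r, o, s, o)
  "lunefen" → 7 new (l, u, n, e, f, e, n)
  "rosarfen" → prefix "rosar" already present; 3 new (f, e, n)
  "runsosar" → prefix "r" already present; 7 new (u, n, s, o, s, a, r)
Total nodes = 10 + 11 + 7 + 7 + 3 + 7 = 45

45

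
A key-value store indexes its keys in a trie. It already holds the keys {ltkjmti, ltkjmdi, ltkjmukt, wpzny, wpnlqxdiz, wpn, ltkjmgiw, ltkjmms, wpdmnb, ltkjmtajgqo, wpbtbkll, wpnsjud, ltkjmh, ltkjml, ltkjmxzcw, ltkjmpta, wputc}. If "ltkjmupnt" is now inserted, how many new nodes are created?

3

"ltkjmu" is already a path in the trie; the remaining "pnt" must be added.
New nodes needed: |"ltkjmupnt"| − 6 = 9 − 6 = 3.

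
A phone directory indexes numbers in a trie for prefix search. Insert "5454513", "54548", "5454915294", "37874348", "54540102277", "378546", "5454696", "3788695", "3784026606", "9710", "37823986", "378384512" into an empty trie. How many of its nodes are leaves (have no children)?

12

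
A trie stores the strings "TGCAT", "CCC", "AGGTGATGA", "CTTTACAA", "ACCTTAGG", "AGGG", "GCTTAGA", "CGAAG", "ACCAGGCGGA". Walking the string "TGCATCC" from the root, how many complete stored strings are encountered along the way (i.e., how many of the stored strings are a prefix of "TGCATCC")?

Walk "TGCATCC" from the root; an end-of-word marker is hit whenever a stored word is a prefix of "TGCATCC".
Prefixes of the query that are stored words: "TGCAT"
Count: 1

1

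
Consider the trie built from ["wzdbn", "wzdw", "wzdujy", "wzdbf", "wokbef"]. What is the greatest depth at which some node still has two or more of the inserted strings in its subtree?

The deepest shared node is where two words last agree before diverging.
"wzdbf" and "wzdbn" agree on "wzdb" (4 characters) before diverging; nothing deeper is shared.
Longest shared-prefix length: 4

4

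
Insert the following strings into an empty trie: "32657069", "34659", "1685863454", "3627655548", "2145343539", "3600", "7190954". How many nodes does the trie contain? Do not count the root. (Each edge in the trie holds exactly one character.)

50

Insert word by word; a character creates a node only if that edge doesn't already exist:
  "32657069" → 8 new (3, 2, 6, 5, 7, 0, 6, 9)
  "34659" → prefix "3" already present; 4 new (4, 6, 5, 9)
  "1685863454" → 10 new (1, 6, 8, 5, 8, 6, 3, 4, 5, 4)
  "3627655548" → prefix "3" already present; 9 new (6, 2, 7, 6, 5, 5, 5, 4, 8)
  "2145343539" → 10 new (2, 1, 4, 5, 3, 4, 3, 5, 3, 9)
  "3600" → prefix "36" already present; 2 new (0, 0)
  "7190954" → 7 new (7, 1, 9, 0, 9, 5, 4)
Total nodes = 8 + 4 + 10 + 9 + 10 + 2 + 7 = 50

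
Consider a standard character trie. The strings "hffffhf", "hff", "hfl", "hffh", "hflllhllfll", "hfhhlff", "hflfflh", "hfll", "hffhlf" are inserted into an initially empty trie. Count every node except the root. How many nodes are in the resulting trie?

28

Trie structure (* marks end of a word):
(root)
└─ h
   └─ f
      ├─ f *
      │  ├─ f
      │  │  └─ f
      │  │     └─ h
      │  │        └─ f *
      │  └─ h *
      │     └─ l
      │        └─ f *
      ├─ h
      │  └─ h
      │     └─ l
      │        └─ f
      │           └─ f *
      └─ l *
         ├─ f
         │  └─ f
         │     └─ l
         │        └─ h *
         └─ l *
            └─ l
               └─ h
                  └─ l
                     └─ l
                        └─ f
                           └─ l
                              └─ l *
Counting every labelled node above: 28.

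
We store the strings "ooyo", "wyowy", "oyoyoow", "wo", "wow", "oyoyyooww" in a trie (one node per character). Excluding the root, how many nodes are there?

Trace insertions, counting only characters that open a new branch:
  "ooyo" → 4 new (o, o, y, o)
  "wyowy" → 5 new (w, y, o, w, y)
  "oyoyoow" → prefix "o" already present; 6 new (y, o, y, o, o, w)
  "wo" → prefix "w" already present; 1 new (o)
  "wow" → prefix "wo" already present; 1 new (w)
  "oyoyyooww" → prefix "oyoy" already present; 5 new (y, o, o, w, w)
Total nodes = 4 + 5 + 6 + 1 + 1 + 5 = 22

22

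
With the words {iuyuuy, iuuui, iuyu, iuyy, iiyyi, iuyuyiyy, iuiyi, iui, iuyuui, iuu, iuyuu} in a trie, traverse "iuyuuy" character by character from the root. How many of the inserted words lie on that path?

3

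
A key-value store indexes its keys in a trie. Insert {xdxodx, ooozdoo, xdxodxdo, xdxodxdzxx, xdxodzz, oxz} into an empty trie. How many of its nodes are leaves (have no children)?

5

A leaf is a node with no children — equivalently, the end of a word that is not a proper prefix of any other stored word.
Those words: "ooozdoo", "oxz", "xdxodxdo", "xdxodxdzxx", "xdxodzz"
Leaf count: 5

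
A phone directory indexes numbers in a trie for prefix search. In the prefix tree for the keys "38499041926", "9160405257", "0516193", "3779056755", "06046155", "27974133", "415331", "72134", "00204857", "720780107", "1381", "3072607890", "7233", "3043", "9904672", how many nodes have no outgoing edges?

15

Leaves are exactly the stored words that no other stored word extends.
Those words: "00204857", "0516193", "06046155", "1381", "27974133", "3043", "3072607890", "3779056755", "38499041926", "415331", "720780107", "72134", "7233", "9160405257", "9904672"
Leaf count: 15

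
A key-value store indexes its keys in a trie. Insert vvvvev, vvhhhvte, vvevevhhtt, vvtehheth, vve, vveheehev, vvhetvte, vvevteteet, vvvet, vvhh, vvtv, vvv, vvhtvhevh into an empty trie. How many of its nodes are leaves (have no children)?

10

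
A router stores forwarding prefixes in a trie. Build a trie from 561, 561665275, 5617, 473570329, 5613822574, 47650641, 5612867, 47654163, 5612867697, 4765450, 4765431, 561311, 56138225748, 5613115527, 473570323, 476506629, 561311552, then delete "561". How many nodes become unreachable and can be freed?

0

After clearing the end-marker at "561", prune upward until reaching a node still needed by another word.
Every node on "561" is still needed (e.g. by "561665275"), so nothing is freed.
Nodes removed: 0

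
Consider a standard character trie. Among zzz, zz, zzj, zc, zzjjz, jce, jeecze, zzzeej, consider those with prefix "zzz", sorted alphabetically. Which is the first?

zzz

Filter for "zzz…" and sort: "zzz", "zzzeej"
Position 1: zzz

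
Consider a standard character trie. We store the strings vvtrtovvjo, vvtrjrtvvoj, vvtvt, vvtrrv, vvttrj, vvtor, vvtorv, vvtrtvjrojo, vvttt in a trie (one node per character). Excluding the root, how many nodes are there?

Trie structure (* marks end of a word):
(root)
└─ v
   └─ v
      └─ t
         ├─ o
         │  └─ r *
         │     └─ v *
         ├─ r
         │  ├─ j
         │  │  └─ r
         │  │     └─ t
         │  │        └─ v
         │  │           └─ v
         │  │              └─ o
         │  │                 └─ j *
         │  ├─ r
         │  │  └─ v *
         │  └─ t
         │     ├─ o
         │     │  └─ v
         │     │     └─ v
         │     │        └─ j
         │     │           └─ o *
         │     └─ v
         │        └─ j
         │           └─ r
         │              └─ o
         │                 └─ j
         │                    └─ o *
         ├─ t
         │  ├─ r
         │  │  └─ j *
         │  └─ t *
         └─ v
            └─ t *
Counting every labelled node above: 34.

34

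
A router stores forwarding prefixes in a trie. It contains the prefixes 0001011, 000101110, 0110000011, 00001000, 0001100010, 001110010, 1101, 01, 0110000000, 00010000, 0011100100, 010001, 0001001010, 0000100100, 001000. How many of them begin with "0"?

14

Traverse to the node for "0", then collect every word in that subtree.
Matches: "00001000", "0000100100", "00010000", "0001001010", "0001011", "000101110", "0001100010", "001000", "001110010", "0011100100", "01", "010001", "0110000000", "0110000011"
Count: 14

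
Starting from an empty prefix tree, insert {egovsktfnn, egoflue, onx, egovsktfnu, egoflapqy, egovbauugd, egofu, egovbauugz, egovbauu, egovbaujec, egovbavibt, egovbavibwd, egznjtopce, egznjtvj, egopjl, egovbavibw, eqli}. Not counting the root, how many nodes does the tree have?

55

For each word, the new-node count is its length minus the longest prefix already in the trie:
  "egovsktfnn" → 10 new (e, g, o, v, s, k, t, f, n, n)
  "egoflue" → prefix "ego" already present; 4 new (f, l, u, e)
  "onx" → 3 new (o, n, x)
  "egovsktfnu" → prefix "egovsktfn" already present; 1 new (u)
  "egoflapqy" → prefix "egofl" already present; 4 new (a, p, q, y)
  "egovbauugd" → prefix "egov" already present; 6 new (b, a, u, u, g, d)
  "egofu" → prefix "egof" already present; 1 new (u)
  "egovbauugz" → prefix "egovbauug" already present; 1 new (z)
  "egovbauu" → prefix "egovbauu" already present; 0 new (none)
  "egovbaujec" → prefix "egovbau" already present; 3 new (j, e, c)
  "egovbavibt" → prefix "egovba" already present; 4 new (v, i, b, t)
  "egovbavibwd" → prefix "egovbavib" already present; 2 new (w, d)
  "egznjtopce" → prefix "eg" already present; 8 new (z, n, j, t, o, p, c, e)
  "egznjtvj" → prefix "egznjt" already present; 2 new (v, j)
  "egopjl" → prefix "ego" already present; 3 new (p, j, l)
  "egovbavibw" → prefix "egovbavibw" already present; 0 new (none)
  "eqli" → prefix "e" already present; 3 new (q, l, i)
Total nodes = 10 + 4 + 3 + 1 + 4 + 6 + 1 + 1 + 0 + 3 + 4 + 2 + 8 + 2 + 3 + 0 + 3 = 55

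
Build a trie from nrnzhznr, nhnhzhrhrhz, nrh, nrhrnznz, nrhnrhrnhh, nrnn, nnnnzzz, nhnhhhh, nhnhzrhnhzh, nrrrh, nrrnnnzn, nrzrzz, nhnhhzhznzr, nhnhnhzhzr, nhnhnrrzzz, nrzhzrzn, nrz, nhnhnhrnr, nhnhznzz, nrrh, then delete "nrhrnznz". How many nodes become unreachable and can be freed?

A node on "nrhrnznz"'s path can go only if nothing else ends at it or branches off below it.
The suffix "rnznz" (5 nodes) is used only by "nrhrnznz"; the node for "nrh" still has the child "n", so pruning stops there.
Nodes removed: 5

5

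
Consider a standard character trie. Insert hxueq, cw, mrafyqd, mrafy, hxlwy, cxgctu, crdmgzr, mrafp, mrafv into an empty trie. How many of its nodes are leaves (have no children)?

8

Leaves are exactly the stored words that no other stored word extends.
Those words: "crdmgzr", "cw", "cxgctu", "hxlwy", "hxueq", "mrafp", "mrafv", "mrafyqd"
Leaf count: 8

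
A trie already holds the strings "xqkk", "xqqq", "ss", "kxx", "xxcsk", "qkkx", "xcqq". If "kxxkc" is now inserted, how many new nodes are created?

2

Walking "kxxkc" from the root, the first 3 characters ("kxx") follow existing edges; "k" is the first miss.
New nodes needed: |"kxxkc"| − 3 = 5 − 3 = 2.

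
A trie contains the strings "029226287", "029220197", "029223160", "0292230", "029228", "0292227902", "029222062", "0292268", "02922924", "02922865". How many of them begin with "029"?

Traverse to the node for "029", then collect every word in that subtree.
Matches: "029220197", "029222062", "0292227902", "0292230", "029223160", "029226287", "0292268", "029228", "02922865", "02922924"
Count: 10

10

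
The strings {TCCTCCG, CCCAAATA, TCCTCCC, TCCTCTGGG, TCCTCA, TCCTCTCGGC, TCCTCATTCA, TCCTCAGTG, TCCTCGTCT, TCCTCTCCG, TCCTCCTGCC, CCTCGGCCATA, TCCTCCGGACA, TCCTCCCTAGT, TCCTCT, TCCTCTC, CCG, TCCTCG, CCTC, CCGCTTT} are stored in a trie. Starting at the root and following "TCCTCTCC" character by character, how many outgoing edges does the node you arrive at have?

1

The children of the "TCCTCTCC" node are the distinct next characters among strings starting with "TCCTCTCC".
Characters that immediately follow "TCCTCTCC" among the stored strings: {G}.
That node has 1 child edge.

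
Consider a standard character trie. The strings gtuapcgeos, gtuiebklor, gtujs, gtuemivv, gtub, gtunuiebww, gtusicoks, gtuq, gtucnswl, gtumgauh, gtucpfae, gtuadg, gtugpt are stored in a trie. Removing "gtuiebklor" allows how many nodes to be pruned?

7

After clearing the end-marker at "gtuiebklor", prune upward until reaching a node still needed by another word.
The suffix "iebklor" (7 nodes) is used only by "gtuiebklor"; the node for "gtu" still has the child "a", so pruning stops there.
Nodes removed: 7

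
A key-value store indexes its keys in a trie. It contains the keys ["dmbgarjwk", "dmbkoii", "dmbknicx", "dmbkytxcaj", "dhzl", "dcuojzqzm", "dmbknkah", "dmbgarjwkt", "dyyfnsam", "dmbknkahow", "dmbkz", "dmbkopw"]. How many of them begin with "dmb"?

9

Traverse to the node for "dmb", then collect every word in that subtree.
Words under "dmb": dmbgarjwk, dmbgarjwkt, dmbknicx, dmbknkah, dmbknkahow, dmbkoii, dmbkopw, dmbkytxcaj, dmbkz
Count: 9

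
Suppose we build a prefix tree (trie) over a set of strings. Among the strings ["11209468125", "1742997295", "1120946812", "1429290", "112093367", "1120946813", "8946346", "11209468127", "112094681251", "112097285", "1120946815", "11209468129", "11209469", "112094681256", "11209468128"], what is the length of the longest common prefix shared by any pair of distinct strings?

Equivalently: take the maximum, over all pairs, of their longest common prefix length.
e.g. "11209468125" and "112094681251" share the prefix "11209468125" of length 11; no pair shares a longer one.
Longest shared-prefix length: 11

11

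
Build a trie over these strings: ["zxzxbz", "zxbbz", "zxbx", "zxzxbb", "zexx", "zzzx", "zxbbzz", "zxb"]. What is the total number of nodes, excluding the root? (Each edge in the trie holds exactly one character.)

18

For each word, the new-node count is its length minus the longest prefix already in the trie:
  "zxzxbz" → 6 new (z, x, z, x, b, z)
  "zxbbz" → prefix "zx" already present; 3 new (b, b, z)
  "zxbx" → prefix "zxb" already present; 1 new (x)
  "zxzxbb" → prefix "zxzxb" already present; 1 new (b)
  "zexx" → prefix "z" already present; 3 new (e, x, x)
  "zzzx" → prefix "z" already present; 3 new (z, z, x)
  "zxbbzz" → prefix "zxbbz" already present; 1 new (z)
  "zxb" → prefix "zxb" already present; 0 new (none)
Total nodes = 6 + 3 + 1 + 1 + 3 + 3 + 1 + 0 = 18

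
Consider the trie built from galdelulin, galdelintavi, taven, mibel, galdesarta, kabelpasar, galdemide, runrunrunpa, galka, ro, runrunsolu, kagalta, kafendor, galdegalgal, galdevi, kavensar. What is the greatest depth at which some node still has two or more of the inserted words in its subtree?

Equivalently: take the maximum, over all pairs, of their longest common prefix length.
e.g. "galdelintavi" and "galdelulin" share the prefix "galdel" of length 6; no pair shares a longer one.
Longest shared-prefix length: 6

6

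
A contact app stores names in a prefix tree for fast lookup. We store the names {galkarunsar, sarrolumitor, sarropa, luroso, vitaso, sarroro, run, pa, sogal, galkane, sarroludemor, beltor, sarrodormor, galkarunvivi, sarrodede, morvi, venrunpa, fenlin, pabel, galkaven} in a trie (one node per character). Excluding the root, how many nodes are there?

Insert word by word; a character creates a node only if that edge doesn't already exist:
  "galkarunsar" → 11 new (g, a, l, k, a, r, u, n, s, a, r)
  "sarrolumitor" → 12 new (s, a, r, r, o, l, u, m, i, t, o, r)
  "sarropa" → prefix "sarro" already present; 2 new (p, a)
  "luroso" → 6 new (l, u, r, o, s, o)
  "vitaso" → 6 new (v, i, t, a, s, o)
  "sarroro" → prefix "sarro" already present; 2 new (r, o)
  "run" → 3 new (r, u, n)
  "pa" → 2 new (p, a)
  "sogal" → prefix "s" already present; 4 new (o, g, a, l)
  "galkane" → prefix "galka" already present; 2 new (n, e)
  "sarroludemor" → prefix "sarrolu" already present; 5 new (d, e, m, o, r)
  "beltor" → 6 new (b, e, l, t, o, r)
  "sarrodormor" → prefix "sarro" already present; 6 new (d, o, r, m, o, r)
  "galkarunvivi" → prefix "galkarun" already present; 4 new (v, i, v, i)
  "sarrodede" → prefix "sarrod" already present; 3 new (e, d, e)
  "morvi" → 5 new (m, o, r, v, i)
  "venrunpa" → prefix "v" already present; 7 new (e, n, r, u, n, p, a)
  "fenlin" → 6 new (f, e, n, l, i, n)
  "pabel" → prefix "pa" already present; 3 new (b, e, l)
  "galkaven" → prefix "galka" already present; 3 new (v, e, n)
Total nodes = 11 + 12 + 2 + 6 + 6 + 2 + 3 + 2 + 4 + 2 + 5 + 6 + 6 + 4 + 3 + 5 + 7 + 6 + 3 + 3 = 98

98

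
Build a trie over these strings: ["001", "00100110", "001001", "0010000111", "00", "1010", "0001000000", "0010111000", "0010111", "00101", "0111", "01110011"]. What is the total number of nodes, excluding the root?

Count nodes per top-level branch (shared prefixes stored once):
  '0'-branch (00, 0001000000, 001, 0010000111, 001001, 00100110, 00101, 0010111, 0010111000, 0111, 01110011): 34 nodes
  '1'-branch (1010): 4 nodes
Sum: 38

38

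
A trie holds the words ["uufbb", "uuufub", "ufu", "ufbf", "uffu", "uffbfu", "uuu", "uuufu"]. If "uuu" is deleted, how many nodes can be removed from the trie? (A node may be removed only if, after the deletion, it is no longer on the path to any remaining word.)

0

A node on "uuu"'s path can go only if nothing else ends at it or branches off below it.
Every node on "uuu" is still needed (e.g. by "uuufub"), so nothing is freed.
Nodes removed: 0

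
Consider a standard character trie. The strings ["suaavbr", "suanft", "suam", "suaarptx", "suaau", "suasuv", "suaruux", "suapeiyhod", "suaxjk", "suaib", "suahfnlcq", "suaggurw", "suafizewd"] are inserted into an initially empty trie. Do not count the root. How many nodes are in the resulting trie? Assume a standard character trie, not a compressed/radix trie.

52

Count nodes per top-level branch (shared prefixes stored once):
  's'-branch (suaarptx, suaau, suaavbr, suafizewd, suaggurw, suahfnlcq, suaib, suam, suanft, suapeiyhod, suaruux, suasuv, suaxjk): 52 nodes
Sum: 52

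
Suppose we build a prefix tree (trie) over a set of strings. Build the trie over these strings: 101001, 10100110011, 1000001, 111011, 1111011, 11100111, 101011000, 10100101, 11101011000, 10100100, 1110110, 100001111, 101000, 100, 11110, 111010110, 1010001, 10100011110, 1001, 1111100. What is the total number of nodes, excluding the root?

58

Count nodes per top-level branch (shared prefixes stored once):
  '1'-branch (100, 1000001, 100001111, 1001, 101000, 1010001, 10100011110, 101001, 10100100, 10100101, 10100110011, 101011000, 11100111, 111010110, 11101011000, 111011, 1110110, 11110, 1111011, 1111100): 58 nodes
Sum: 58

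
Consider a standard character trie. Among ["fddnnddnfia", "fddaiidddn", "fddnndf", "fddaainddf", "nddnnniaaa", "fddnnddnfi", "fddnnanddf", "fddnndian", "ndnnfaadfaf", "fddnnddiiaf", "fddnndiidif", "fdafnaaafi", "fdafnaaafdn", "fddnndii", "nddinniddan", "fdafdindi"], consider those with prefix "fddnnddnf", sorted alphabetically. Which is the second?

fddnnddnfia

Words with prefix "fddnnddnf", in lexicographic order: "fddnnddnfi", "fddnnddnfia"
Position 2: fddnnddnfia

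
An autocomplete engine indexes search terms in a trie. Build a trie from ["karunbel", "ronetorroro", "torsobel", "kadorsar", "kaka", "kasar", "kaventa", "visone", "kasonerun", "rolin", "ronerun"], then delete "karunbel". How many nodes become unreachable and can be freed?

6

After clearing the end-marker at "karunbel", prune upward until reaching a node still needed by another word.
The suffix "runbel" (6 nodes) is used only by "karunbel"; the node for "ka" still has the child "d", so pruning stops there.
Nodes removed: 6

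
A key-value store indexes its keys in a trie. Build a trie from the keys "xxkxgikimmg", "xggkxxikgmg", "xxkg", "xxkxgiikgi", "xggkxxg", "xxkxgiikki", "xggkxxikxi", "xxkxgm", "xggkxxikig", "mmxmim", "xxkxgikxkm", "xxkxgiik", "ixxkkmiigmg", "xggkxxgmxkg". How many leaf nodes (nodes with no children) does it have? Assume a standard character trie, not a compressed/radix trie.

12

A leaf is a node with no children — equivalently, the end of a word that is not a proper prefix of any other stored word.
Those words: "ixxkkmiigmg", "mmxmim", "xggkxxgmxkg", "xggkxxikgmg", "xggkxxikig", "xggkxxikxi", "xxkg", "xxkxgiikgi", "xxkxgiikki", "xxkxgikimmg", "xxkxgikxkm", "xxkxgm"
Leaf count: 12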